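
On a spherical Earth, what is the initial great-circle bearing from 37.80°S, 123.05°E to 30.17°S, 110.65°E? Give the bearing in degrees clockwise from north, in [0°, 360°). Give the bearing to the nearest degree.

Δλ = 110.65 − 123.05 = -12.40°.
θ = atan2( sin Δλ · cos φ₂ , cos φ₁ · sin φ₂ − sin φ₁ · cos φ₂ · cos Δλ )
  = atan2(-0.18565, 0.12041) = -57.032° → normalised to [0°, 360°): 302.968°.

303°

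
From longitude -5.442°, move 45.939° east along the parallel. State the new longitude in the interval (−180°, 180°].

+40.497°

Start at -5.442°; shift +45.939° → +40.497°.
+40.497° already lies in (−180°, 180°].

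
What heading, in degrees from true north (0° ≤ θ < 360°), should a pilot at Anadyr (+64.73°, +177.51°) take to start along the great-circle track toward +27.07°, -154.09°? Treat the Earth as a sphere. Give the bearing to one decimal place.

140.5°

Δλ = -154.09 − 177.51 = -331.60°; wrapped into (−180°, 180°]: 28.40°.
θ = atan2( sin Δλ · cos φ₂ , cos φ₁ · sin φ₂ − sin φ₁ · cos φ₂ · cos Δλ )
  = atan2(0.42352, -0.51406) = 140.516° → normalised to [0°, 360°): 140.516°.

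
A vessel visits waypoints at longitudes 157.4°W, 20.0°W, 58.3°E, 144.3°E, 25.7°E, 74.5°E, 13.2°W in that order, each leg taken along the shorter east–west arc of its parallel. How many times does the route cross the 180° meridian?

Leg 1: -157.4° → -20.0°, shortest Δλ = 137.4° (east) — does not cross 180°.
Leg 2: -20.0° → +58.3°, shortest Δλ = 78.3° (east) — does not cross 180°.
Leg 3: +58.3° → +144.3°, shortest Δλ = 86.0° (east) — does not cross 180°.
Leg 4: +144.3° → +25.7°, shortest Δλ = -118.6° (west) — does not cross 180°.
Leg 5: +25.7° → +74.5°, shortest Δλ = 48.8° (east) — does not cross 180°.
Leg 6: +74.5° → -13.2°, shortest Δλ = -87.7° (west) — does not cross 180°.
Total crossings: 0.

0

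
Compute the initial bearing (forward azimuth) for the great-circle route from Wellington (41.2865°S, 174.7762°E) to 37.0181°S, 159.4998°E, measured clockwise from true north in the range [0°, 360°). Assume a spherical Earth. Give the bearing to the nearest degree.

Δλ = 159.4998 − 174.7762 = -15.2764°.
θ = atan2( sin Δλ · cos φ₂ , cos φ₁ · sin φ₂ − sin φ₁ · cos φ₂ · cos Δλ )
  = atan2(-0.21037, 0.05581) = -75.141° → normalised to [0°, 360°): 284.859°.

285°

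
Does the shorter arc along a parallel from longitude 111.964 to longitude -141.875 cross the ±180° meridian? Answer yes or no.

Yes

Naïve |-141.875 − 111.964| = 253.839° > 180°, so the shorter arc goes the other way round — across 180°.
Signed shortest Δλ = ((-141.875 − 111.964 + 180) mod 360) − 180 = 106.161°.
Going east by 106.161° from +111.964° passes through 180° before reaching -141.875°.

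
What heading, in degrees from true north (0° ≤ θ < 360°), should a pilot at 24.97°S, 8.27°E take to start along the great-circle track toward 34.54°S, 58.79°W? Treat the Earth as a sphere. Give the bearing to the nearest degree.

243°

Δλ = -58.79 − 8.27 = -67.06°.
θ = atan2( sin Δλ · cos φ₂ , cos φ₁ · sin φ₂ − sin φ₁ · cos φ₂ · cos Δλ )
  = atan2(-0.75858, -0.37845) = -116.514° → normalised to [0°, 360°): 243.486°.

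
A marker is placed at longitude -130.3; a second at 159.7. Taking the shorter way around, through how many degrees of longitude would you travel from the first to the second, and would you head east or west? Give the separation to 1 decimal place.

Raw difference: 159.7 − -130.3 = 290.0°.
Normalise into (−180°, 180°]: 290.0° − 360° = -70.0°.
Negative ⇒ the second point lies to the west; separation 70.0°.

70.0° west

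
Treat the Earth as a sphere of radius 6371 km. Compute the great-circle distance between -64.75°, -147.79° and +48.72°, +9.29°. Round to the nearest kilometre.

17776 km

Δλ = 9.29 − -147.79 = 157.08°.
Δφ = 48.72 − -64.75 = 113.47°.
a = sin²(Δφ/2) + cos φ₁ · cos φ₂ · sin²(Δλ/2) = 0.969449.
c = 2·atan2(√a, √(1−a)) = 2.79021 rad → d = 6371·c ≈ 17776.45 km.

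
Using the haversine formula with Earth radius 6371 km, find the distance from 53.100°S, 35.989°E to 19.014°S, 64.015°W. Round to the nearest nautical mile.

Δλ = -64.015 − 35.989 = -100.004°.
Δφ = -19.014 − -53.100 = 34.086°.
a = sin²(Δφ/2) + cos φ₁ · cos φ₂ · sin²(Δλ/2) = 0.419038.
c = 2·atan2(√a, √(1−a)) = 1.40816 rad → d = 6371·c ≈ 8971.36 km ≈ 4844.15 nmi.

4844 nmi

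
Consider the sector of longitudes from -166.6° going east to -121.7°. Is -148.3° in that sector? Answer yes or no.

Band width going east from -166.6° to -121.7°: ((-121.7 − -166.6) mod 360) = 44.9°.
Offset of -148.3° east of the west edge: ((-148.3 − -166.6) mod 360) = 18.3°.
18.3° ≤ 44.9° ⇒ inside.

Yes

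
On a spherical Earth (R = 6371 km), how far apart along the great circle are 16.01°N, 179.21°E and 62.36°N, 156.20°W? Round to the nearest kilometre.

5501 km

Δλ = -156.20 − 179.21 = -335.41°; wrapped into (−180°, 180°]: 24.59°.
Δφ = 62.36 − 16.01 = 46.35°.
a = sin²(Δφ/2) + cos φ₁ · cos φ₂ · sin²(Δλ/2) = 0.175095.
c = 2·atan2(√a, √(1−a)) = 0.86346 rad → d = 6371·c ≈ 5501.11 km.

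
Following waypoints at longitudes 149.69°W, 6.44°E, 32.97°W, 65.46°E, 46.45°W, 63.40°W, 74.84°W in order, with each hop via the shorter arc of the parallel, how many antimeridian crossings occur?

0

Leg 1: -149.69° → +6.44°, shortest Δλ = 156.13° (east) — does not cross 180°.
Leg 2: +6.44° → -32.97°, shortest Δλ = -39.41° (west) — does not cross 180°.
Leg 3: -32.97° → +65.46°, shortest Δλ = 98.43° (east) — does not cross 180°.
Leg 4: +65.46° → -46.45°, shortest Δλ = -111.91° (west) — does not cross 180°.
Leg 5: -46.45° → -63.40°, shortest Δλ = -16.95° (west) — does not cross 180°.
Leg 6: -63.40° → -74.84°, shortest Δλ = -11.44° (west) — does not cross 180°.
Total crossings: 0.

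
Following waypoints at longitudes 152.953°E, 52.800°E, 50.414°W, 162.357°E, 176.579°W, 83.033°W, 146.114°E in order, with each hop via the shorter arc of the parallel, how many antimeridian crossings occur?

Leg 1: +152.953° → +52.800°, shortest Δλ = -100.153° (west) — does not cross 180°.
Leg 2: +52.800° → -50.414°, shortest Δλ = -103.214° (west) — does not cross 180°.
Leg 3: -50.414° → +162.357°, shortest Δλ = -147.229° (west) — crosses 180°.
Leg 4: +162.357° → -176.579°, shortest Δλ = 21.064° (east) — crosses 180°.
Leg 5: -176.579° → -83.033°, shortest Δλ = 93.546° (east) — does not cross 180°.
Leg 6: -83.033° → +146.114°, shortest Δλ = -130.853° (west) — crosses 180°.
Total crossings: 3.

3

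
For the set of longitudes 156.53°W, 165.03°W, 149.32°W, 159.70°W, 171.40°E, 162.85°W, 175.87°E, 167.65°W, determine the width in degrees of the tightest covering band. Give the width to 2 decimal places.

39.28°

Sort the longitudes: -167.65°, -165.03°, -162.85°, -159.70°, -156.53°, -149.32°, +171.40°, +175.87°.
Eastward gaps between consecutive values (wrapping around): 2.62°, 2.18°, 3.15°, 3.17°, 7.21°, 320.72°, 4.47°, 16.48°.
Largest gap = 320.72° ⇒ minimal covering band is its complement: 360° − 320.72° = 39.28°.
Band runs from +171.40° eastward to -149.32°, crossing the antimeridian.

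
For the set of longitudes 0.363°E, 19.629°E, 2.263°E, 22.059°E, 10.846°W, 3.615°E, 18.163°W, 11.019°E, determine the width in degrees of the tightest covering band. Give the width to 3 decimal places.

Sort the longitudes: -18.163°, -10.846°, +0.363°, +2.263°, +3.615°, +11.019°, +19.629°, +22.059°.
Eastward gaps between consecutive values (wrapping around): 7.317°, 11.209°, 1.900°, 1.352°, 7.404°, 8.610°, 2.430°, 319.778°.
Largest gap = 319.778° ⇒ minimal covering band is its complement: 360° − 319.778° = 40.222°.
Band runs from -18.163° eastward to +22.059°.

40.222°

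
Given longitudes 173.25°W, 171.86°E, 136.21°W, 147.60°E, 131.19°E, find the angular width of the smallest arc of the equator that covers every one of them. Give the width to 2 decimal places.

92.60°

Sort the longitudes: -173.25°, -136.21°, +131.19°, +147.60°, +171.86°.
Eastward gaps between consecutive values (wrapping around): 37.04°, 267.40°, 16.41°, 24.26°, 14.89°.
Largest gap = 267.40° ⇒ minimal covering band is its complement: 360° − 267.40° = 92.60°.
Band runs from +131.19° eastward to -136.21°, crossing the antimeridian.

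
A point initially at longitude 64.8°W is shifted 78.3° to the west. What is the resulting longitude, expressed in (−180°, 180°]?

143.1°W

Start at -64.8°; shift −78.3° → -143.1°.
-143.1° already lies in (−180°, 180°].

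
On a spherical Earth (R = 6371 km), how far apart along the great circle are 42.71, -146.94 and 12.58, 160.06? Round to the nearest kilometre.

Δλ = 160.06 − -146.94 = 307.00°; wrapped into (−180°, 180°]: -53.00°.
Δφ = 12.58 − 42.71 = -30.13°.
a = sin²(Δφ/2) + cos φ₁ · cos φ₂ · sin²(Δλ/2) = 0.210336.
c = 2·atan2(√a, √(1−a)) = 0.95289 rad → d = 6371·c ≈ 6070.88 km.

6071 km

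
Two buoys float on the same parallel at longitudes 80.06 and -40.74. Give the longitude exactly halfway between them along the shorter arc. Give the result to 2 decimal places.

+19.66°

Signed shortest Δλ from +80.06° to -40.74° is -120.80°.
Midpoint longitude = +80.06° + (-120.80°)/2 = +80.06° − 60.40° = +19.66°.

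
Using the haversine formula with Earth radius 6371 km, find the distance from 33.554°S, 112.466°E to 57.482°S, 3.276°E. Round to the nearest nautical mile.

Δλ = 3.276 − 112.466 = -109.190°.
Δφ = -57.482 − -33.554 = -23.928°.
a = sin²(Δφ/2) + cos φ₁ · cos φ₂ · sin²(Δλ/2) = 0.340593.
c = 2·atan2(√a, √(1−a)) = 1.24632 rad → d = 6371·c ≈ 7940.30 km ≈ 4287.42 nmi.

4287 nmi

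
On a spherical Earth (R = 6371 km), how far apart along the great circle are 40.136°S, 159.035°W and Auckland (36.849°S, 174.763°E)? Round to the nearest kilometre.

Δλ = 174.763 − -159.035 = 333.798°; wrapped into (−180°, 180°]: -26.202°.
Δφ = -36.849 − -40.136 = 3.287°.
a = sin²(Δφ/2) + cos φ₁ · cos φ₂ · sin²(Δλ/2) = 0.032255.
c = 2·atan2(√a, √(1−a)) = 0.36115 rad → d = 6371·c ≈ 2300.90 km.

2301 km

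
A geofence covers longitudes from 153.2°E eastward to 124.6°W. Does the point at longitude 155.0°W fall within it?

Yes

Band width going east from +153.2° to -124.6°: ((-124.6 − 153.2) mod 360) = 82.2°.
Offset of -155.0° east of the west edge: ((-155.0 − 153.2) mod 360) = 51.8°.
51.8° ≤ 82.2° ⇒ inside.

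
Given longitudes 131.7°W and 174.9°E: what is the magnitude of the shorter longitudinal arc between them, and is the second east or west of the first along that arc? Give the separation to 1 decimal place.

Raw difference: 174.9 − -131.7 = 306.6°.
Normalise into (−180°, 180°]: 306.6° − 360° = -53.4°.
Negative ⇒ the second point lies to the west; separation 53.4°.

53.4° west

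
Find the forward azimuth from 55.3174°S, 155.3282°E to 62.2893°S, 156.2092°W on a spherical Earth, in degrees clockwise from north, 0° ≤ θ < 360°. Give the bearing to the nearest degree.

Δλ = -156.2092 − 155.3282 = -311.5374°; wrapped into (−180°, 180°]: 48.4626°.
θ = atan2( sin Δλ · cos φ₂ , cos φ₁ · sin φ₂ − sin φ₁ · cos φ₂ · cos Δλ )
  = atan2(0.34807, -0.25020) = 125.710° → normalised to [0°, 360°): 125.710°.

126°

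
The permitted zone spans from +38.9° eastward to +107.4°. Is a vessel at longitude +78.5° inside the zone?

Band width going east from +38.9° to +107.4°: ((107.4 − 38.9) mod 360) = 68.5°.
Offset of +78.5° east of the west edge: ((78.5 − 38.9) mod 360) = 39.6°.
39.6° ≤ 68.5° ⇒ inside.

Yes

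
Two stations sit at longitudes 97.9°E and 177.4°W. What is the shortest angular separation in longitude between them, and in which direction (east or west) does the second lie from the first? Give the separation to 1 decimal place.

84.7° east

Raw difference: -177.4 − 97.9 = -275.3°.
Normalise into (−180°, 180°]: -275.3° + 360° = 84.7°.
Positive ⇒ the second point lies to the east; separation 84.7°.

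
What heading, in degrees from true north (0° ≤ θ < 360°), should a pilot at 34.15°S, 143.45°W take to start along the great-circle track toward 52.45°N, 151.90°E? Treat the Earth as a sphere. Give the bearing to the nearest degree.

326°

Δλ = 151.90 − -143.45 = 295.35°; wrapped into (−180°, 180°]: -64.65°.
θ = atan2( sin Δλ · cos φ₂ , cos φ₁ · sin φ₂ − sin φ₁ · cos φ₂ · cos Δλ )
  = atan2(-0.55077, 0.80260) = -34.459° → normalised to [0°, 360°): 325.541°.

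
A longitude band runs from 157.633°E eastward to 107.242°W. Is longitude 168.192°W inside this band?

Yes

Band width going east from +157.633° to -107.242°: ((-107.242 − 157.633) mod 360) = 95.125°.
Offset of -168.192° east of the west edge: ((-168.192 − 157.633) mod 360) = 34.175°.
34.175° ≤ 95.125° ⇒ inside.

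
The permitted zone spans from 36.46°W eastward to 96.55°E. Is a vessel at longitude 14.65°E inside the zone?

Band width going east from -36.46° to +96.55°: ((96.55 − -36.46) mod 360) = 133.01°.
Offset of +14.65° east of the west edge: ((14.65 − -36.46) mod 360) = 51.11°.
51.11° ≤ 133.01° ⇒ inside.

Yes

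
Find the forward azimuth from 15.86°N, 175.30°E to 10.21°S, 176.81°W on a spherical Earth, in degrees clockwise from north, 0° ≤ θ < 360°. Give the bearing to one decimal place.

162.8°

Δλ = -176.81 − 175.30 = -352.11°; wrapped into (−180°, 180°]: 7.89°.
θ = atan2( sin Δλ · cos φ₂ , cos φ₁ · sin φ₂ − sin φ₁ · cos φ₂ · cos Δλ )
  = atan2(0.13510, -0.43692) = 162.818° → normalised to [0°, 360°): 162.818°.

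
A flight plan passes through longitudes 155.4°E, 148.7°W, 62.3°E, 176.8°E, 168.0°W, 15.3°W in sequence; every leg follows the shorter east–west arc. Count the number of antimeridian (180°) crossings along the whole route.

Leg 1: +155.4° → -148.7°, shortest Δλ = 55.9° (east) — crosses 180°.
Leg 2: -148.7° → +62.3°, shortest Δλ = -149.0° (west) — crosses 180°.
Leg 3: +62.3° → +176.8°, shortest Δλ = 114.5° (east) — does not cross 180°.
Leg 4: +176.8° → -168.0°, shortest Δλ = 15.2° (east) — crosses 180°.
Leg 5: -168.0° → -15.3°, shortest Δλ = 152.7° (east) — does not cross 180°.
Total crossings: 3.

3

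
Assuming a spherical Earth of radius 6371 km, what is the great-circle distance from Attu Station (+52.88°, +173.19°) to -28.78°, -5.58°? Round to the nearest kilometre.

17333 km

Δλ = -5.58 − 173.19 = -178.77°.
Δφ = -28.78 − 52.88 = -81.66°.
a = sin²(Δφ/2) + cos φ₁ · cos φ₂ · sin²(Δλ/2) = 0.956356.
c = 2·atan2(√a, √(1−a)) = 2.72067 rad → d = 6371·c ≈ 17333.39 km.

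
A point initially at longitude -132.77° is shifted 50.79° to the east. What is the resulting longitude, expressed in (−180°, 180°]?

-81.98°

Start at -132.77°; shift +50.79° → -81.98°.
-81.98° already lies in (−180°, 180°].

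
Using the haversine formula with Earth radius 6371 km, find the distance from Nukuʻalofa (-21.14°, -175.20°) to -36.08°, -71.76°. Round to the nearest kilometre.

Δλ = -71.76 − -175.20 = 103.44°.
Δφ = -36.08 − -21.14 = -14.94°.
a = sin²(Δφ/2) + cos φ₁ · cos φ₂ · sin²(Δλ/2) = 0.481407.
c = 2·atan2(√a, √(1−a)) = 1.53360 rad → d = 6371·c ≈ 9770.58 km.

9771 km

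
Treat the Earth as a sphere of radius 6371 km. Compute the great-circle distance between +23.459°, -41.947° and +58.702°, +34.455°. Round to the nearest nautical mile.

3789 nmi

Δλ = 34.455 − -41.947 = 76.402°.
Δφ = 58.702 − 23.459 = 35.243°.
a = sin²(Δφ/2) + cos φ₁ · cos φ₂ · sin²(Δλ/2) = 0.273899.
c = 2·atan2(√a, √(1−a)) = 1.10156 rad → d = 6371·c ≈ 7018.06 km ≈ 3789.45 nmi.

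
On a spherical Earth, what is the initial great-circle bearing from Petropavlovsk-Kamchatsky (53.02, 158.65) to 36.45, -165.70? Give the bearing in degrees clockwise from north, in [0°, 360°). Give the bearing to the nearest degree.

109°

Δλ = -165.70 − 158.65 = -324.35°; wrapped into (−180°, 180°]: 35.65°.
θ = atan2( sin Δλ · cos φ₂ , cos φ₁ · sin φ₂ − sin φ₁ · cos φ₂ · cos Δλ )
  = atan2(0.46882, -0.16476) = 109.364° → normalised to [0°, 360°): 109.364°.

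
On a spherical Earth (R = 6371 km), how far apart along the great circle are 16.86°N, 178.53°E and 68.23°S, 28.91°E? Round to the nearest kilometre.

13915 km

Δλ = 28.91 − 178.53 = -149.62°.
Δφ = -68.23 − 16.86 = -85.09°.
a = sin²(Δφ/2) + cos φ₁ · cos φ₂ · sin²(Δλ/2) = 0.787776.
c = 2·atan2(√a, √(1−a)) = 2.18408 rad → d = 6371·c ≈ 13914.74 km.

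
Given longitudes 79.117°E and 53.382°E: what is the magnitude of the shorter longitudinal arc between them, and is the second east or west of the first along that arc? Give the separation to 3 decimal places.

25.735° west

Raw difference: 53.382 − 79.117 = -25.735°.
Normalise into (−180°, 180°]: -25.735° stays -25.735°.
Negative ⇒ the second point lies to the west; separation 25.735°.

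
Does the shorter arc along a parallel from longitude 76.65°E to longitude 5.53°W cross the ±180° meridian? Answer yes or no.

No

Signed shortest Δλ = ((-5.53 − 76.65 + 180) mod 360) − 180 = -82.18°.
Going west by 82.18° from +76.65° reaches -5.53° without touching 180°.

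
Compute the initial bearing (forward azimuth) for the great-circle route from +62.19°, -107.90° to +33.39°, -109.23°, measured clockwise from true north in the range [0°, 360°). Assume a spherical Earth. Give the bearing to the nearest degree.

Δλ = -109.23 − -107.90 = -1.33°.
θ = atan2( sin Δλ · cos φ₂ , cos φ₁ · sin φ₂ − sin φ₁ · cos φ₂ · cos Δλ )
  = atan2(-0.01938, -0.48155) = -177.695° → normalised to [0°, 360°): 182.305°.

182°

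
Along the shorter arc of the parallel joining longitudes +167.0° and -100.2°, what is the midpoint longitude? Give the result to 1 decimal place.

-146.6°

Signed shortest Δλ from +167.0° to -100.2° is +92.8°.
Midpoint longitude = +167.0° + (+92.8°)/2 = +167.0° + 46.4° = +213.4°.
Normalise into (−180°, 180°]: -146.6°.
(The naïve average (+167.0 + -100.2)/2 = 33.4° is on the wrong side of the globe.)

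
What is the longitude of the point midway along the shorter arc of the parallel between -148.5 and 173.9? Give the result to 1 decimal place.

Signed shortest Δλ from -148.5° to +173.9° is -37.6°.
Midpoint longitude = -148.5° + (-37.6°)/2 = -148.5° − 18.8° = -167.3°.
(The naïve average (-148.5 + +173.9)/2 = 12.7° is on the wrong side of the globe.)

-167.3°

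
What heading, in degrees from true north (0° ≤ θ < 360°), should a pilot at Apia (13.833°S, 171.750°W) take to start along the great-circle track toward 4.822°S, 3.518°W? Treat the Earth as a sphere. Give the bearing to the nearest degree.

147°

Δλ = -3.518 − -171.750 = 168.232°.
θ = atan2( sin Δλ · cos φ₂ , cos φ₁ · sin φ₂ − sin φ₁ · cos φ₂ · cos Δλ )
  = atan2(0.20323, -0.31486) = 147.160° → normalised to [0°, 360°): 147.160°.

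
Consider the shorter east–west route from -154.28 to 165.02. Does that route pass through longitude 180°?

Naïve |165.02 − -154.28| = 319.3° > 180°, so the shorter arc goes the other way round — across 180°.
Signed shortest Δλ = ((165.02 − -154.28 + 180) mod 360) − 180 = -40.7°.
Going west by 40.7° from -154.28° passes through 180° before reaching +165.02°.

Yes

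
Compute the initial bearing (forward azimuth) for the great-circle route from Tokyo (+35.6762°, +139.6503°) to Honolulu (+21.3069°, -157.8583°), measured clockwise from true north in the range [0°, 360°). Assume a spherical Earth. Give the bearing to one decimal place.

Δλ = -157.8583 − 139.6503 = -297.5086°; wrapped into (−180°, 180°]: 62.4914°.
θ = atan2( sin Δλ · cos φ₂ , cos φ₁ · sin φ₂ − sin φ₁ · cos φ₂ · cos Δλ )
  = atan2(0.82632, 0.04421) = 86.937° → normalised to [0°, 360°): 86.937°.

86.9°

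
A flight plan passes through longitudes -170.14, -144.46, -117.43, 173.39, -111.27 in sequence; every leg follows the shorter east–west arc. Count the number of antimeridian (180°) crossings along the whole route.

2

Leg 1: -170.14° → -144.46°, shortest Δλ = 25.68° (east) — does not cross 180°.
Leg 2: -144.46° → -117.43°, shortest Δλ = 27.03° (east) — does not cross 180°.
Leg 3: -117.43° → +173.39°, shortest Δλ = -69.18° (west) — crosses 180°.
Leg 4: +173.39° → -111.27°, shortest Δλ = 75.34° (east) — crosses 180°.
Total crossings: 2.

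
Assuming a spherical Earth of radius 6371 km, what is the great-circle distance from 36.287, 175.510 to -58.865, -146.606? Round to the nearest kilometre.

Δλ = -146.606 − 175.510 = -322.116°; wrapped into (−180°, 180°]: 37.884°.
Δφ = -58.865 − 36.287 = -95.152°.
a = sin²(Δφ/2) + cos φ₁ · cos φ₂ · sin²(Δλ/2) = 0.588816.
c = 2·atan2(√a, √(1−a)) = 1.74938 rad → d = 6371·c ≈ 11145.28 km.

11145 km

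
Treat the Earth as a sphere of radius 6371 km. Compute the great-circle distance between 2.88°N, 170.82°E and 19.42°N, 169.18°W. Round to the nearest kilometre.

Δλ = -169.18 − 170.82 = -340.00°; wrapped into (−180°, 180°]: 20.00°.
Δφ = 19.42 − 2.88 = 16.54°.
a = sin²(Δφ/2) + cos φ₁ · cos φ₂ · sin²(Δλ/2) = 0.049092.
c = 2·atan2(√a, √(1−a)) = 0.44684 rad → d = 6371·c ≈ 2846.82 km.

2847 km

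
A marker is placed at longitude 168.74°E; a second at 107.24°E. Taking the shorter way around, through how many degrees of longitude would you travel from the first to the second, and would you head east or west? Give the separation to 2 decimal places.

Raw difference: 107.24 − 168.74 = -61.5°.
Normalise into (−180°, 180°]: -61.5° stays -61.5°.
Negative ⇒ the second point lies to the west; separation 61.50°.

61.50° west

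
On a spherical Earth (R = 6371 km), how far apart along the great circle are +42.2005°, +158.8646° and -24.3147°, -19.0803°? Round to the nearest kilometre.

Δλ = -19.0803 − 158.8646 = -177.9449°.
Δφ = -24.3147 − 42.2005 = -66.5152°.
a = sin²(Δφ/2) + cos φ₁ · cos φ₂ · sin²(Δλ/2) = 0.975618.
c = 2·atan2(√a, √(1−a)) = 2.82802 rad → d = 6371·c ≈ 18017.29 km.

18017 km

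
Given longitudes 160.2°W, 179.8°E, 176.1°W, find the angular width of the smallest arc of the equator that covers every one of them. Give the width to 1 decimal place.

20.0°

Sort the longitudes: -176.1°, -160.2°, +179.8°.
Eastward gaps between consecutive values (wrapping around): 15.9°, 340.0°, 4.1°.
Largest gap = 340.0° ⇒ minimal covering band is its complement: 360° − 340.0° = 20.0°.
Band runs from +179.8° eastward to -160.2°, crossing the antimeridian.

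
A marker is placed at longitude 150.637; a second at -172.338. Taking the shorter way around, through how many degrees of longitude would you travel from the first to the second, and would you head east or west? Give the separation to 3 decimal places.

Raw difference: -172.338 − 150.637 = -322.975°.
Normalise into (−180°, 180°]: -322.975° + 360° = 37.025°.
Positive ⇒ the second point lies to the east; separation 37.025°.

37.025° east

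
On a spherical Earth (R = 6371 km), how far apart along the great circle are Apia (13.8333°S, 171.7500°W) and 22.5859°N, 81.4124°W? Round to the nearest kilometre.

Δλ = -81.4124 − -171.7500 = 90.3376°.
Δφ = 22.5859 − -13.8333 = 36.4192°.
a = sin²(Δφ/2) + cos φ₁ · cos φ₂ · sin²(Δλ/2) = 0.548556.
c = 2·atan2(√a, √(1−a)) = 1.66806 rad → d = 6371·c ≈ 10627.22 km.

10627 km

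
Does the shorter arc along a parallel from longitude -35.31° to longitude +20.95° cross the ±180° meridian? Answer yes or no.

No

Signed shortest Δλ = ((20.95 − -35.31 + 180) mod 360) − 180 = 56.26°.
Going east by 56.26° from -35.31° reaches +20.95° without touching 180°.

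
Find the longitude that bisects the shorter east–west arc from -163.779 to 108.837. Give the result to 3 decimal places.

+152.529°

Signed shortest Δλ from -163.779° to +108.837° is -87.384°.
Midpoint longitude = -163.779° + (-87.384°)/2 = -163.779° − 43.692° = -207.471°.
Normalise into (−180°, 180°]: +152.529°.
(The naïve average (-163.779 + +108.837)/2 = -27.471° is on the wrong side of the globe.)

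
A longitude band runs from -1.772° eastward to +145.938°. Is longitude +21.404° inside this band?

Yes

Band width going east from -1.772° to +145.938°: ((145.938 − -1.772) mod 360) = 147.710°.
Offset of +21.404° east of the west edge: ((21.404 − -1.772) mod 360) = 23.176°.
23.176° ≤ 147.710° ⇒ inside.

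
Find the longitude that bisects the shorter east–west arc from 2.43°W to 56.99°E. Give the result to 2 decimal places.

27.28°E

Signed shortest Δλ from -2.43° to +56.99° is +59.42°.
Midpoint longitude = -2.43° + (+59.42°)/2 = -2.43° + 29.71° = +27.28°.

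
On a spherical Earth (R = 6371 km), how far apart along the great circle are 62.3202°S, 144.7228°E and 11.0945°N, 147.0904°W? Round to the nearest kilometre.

10014 km

Δλ = -147.0904 − 144.7228 = -291.8132°; wrapped into (−180°, 180°]: 68.1868°.
Δφ = 11.0945 − -62.3202 = 73.4147°.
a = sin²(Δφ/2) + cos φ₁ · cos φ₂ · sin²(Δλ/2) = 0.500510.
c = 2·atan2(√a, √(1−a)) = 1.57182 rad → d = 6371·c ≈ 10014.05 km.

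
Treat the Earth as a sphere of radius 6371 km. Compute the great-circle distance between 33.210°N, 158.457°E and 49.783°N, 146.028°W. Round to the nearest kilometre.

Δλ = -146.028 − 158.457 = -304.485°; wrapped into (−180°, 180°]: 55.515°.
Δφ = 49.783 − 33.210 = 16.573°.
a = sin²(Δφ/2) + cos φ₁ · cos φ₂ · sin²(Δλ/2) = 0.137949.
c = 2·atan2(√a, √(1−a)) = 0.76106 rad → d = 6371·c ≈ 4848.74 km.

4849 km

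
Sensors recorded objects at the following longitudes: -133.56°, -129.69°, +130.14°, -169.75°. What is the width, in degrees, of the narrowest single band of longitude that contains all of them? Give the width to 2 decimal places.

100.17°

Sort the longitudes: -169.75°, -133.56°, -129.69°, +130.14°.
Eastward gaps between consecutive values (wrapping around): 36.19°, 3.87°, 259.83°, 60.11°.
Largest gap = 259.83° ⇒ minimal covering band is its complement: 360° − 259.83° = 100.17°.
Band runs from +130.14° eastward to -129.69°, crossing the antimeridian.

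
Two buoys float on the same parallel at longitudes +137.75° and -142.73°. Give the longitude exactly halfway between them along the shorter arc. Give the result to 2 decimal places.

+177.51°

Signed shortest Δλ from +137.75° to -142.73° is +79.52°.
Midpoint longitude = +137.75° + (+79.52°)/2 = +137.75° + 39.76° = +177.51°.
(The naïve average (+137.75 + -142.73)/2 = -2.49° is on the wrong side of the globe.)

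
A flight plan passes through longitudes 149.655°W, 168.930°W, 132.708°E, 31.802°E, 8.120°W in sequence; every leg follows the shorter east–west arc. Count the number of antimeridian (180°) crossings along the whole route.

1

Leg 1: -149.655° → -168.930°, shortest Δλ = -19.275° (west) — does not cross 180°.
Leg 2: -168.930° → +132.708°, shortest Δλ = -58.362° (west) — crosses 180°.
Leg 3: +132.708° → +31.802°, shortest Δλ = -100.906° (west) — does not cross 180°.
Leg 4: +31.802° → -8.120°, shortest Δλ = -39.922° (west) — does not cross 180°.
Total crossings: 1.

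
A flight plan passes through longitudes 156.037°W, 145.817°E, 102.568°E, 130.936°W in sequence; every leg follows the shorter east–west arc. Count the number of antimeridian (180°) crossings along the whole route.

2

Leg 1: -156.037° → +145.817°, shortest Δλ = -58.146° (west) — crosses 180°.
Leg 2: +145.817° → +102.568°, shortest Δλ = -43.249° (west) — does not cross 180°.
Leg 3: +102.568° → -130.936°, shortest Δλ = 126.496° (east) — crosses 180°.
Total crossings: 2.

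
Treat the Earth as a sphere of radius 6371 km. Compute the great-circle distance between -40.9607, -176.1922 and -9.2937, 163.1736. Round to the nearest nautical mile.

2195 nmi

Δλ = 163.1736 − -176.1922 = 339.3658°; wrapped into (−180°, 180°]: -20.6342°.
Δφ = -9.2937 − -40.9607 = 31.6670°.
a = sin²(Δφ/2) + cos φ₁ · cos φ₂ · sin²(Δλ/2) = 0.098347.
c = 2·atan2(√a, √(1−a)) = 0.63797 rad → d = 6371·c ≈ 4064.52 km ≈ 2194.66 nmi.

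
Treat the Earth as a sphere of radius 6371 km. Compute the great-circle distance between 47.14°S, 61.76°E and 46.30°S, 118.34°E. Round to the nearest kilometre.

4217 km

Δλ = 118.34 − 61.76 = 56.58°.
Δφ = -46.30 − -47.14 = 0.84°.
a = sin²(Δφ/2) + cos φ₁ · cos φ₂ · sin²(Δλ/2) = 0.105610.
c = 2·atan2(√a, √(1−a)) = 0.66197 rad → d = 6371·c ≈ 4217.44 km.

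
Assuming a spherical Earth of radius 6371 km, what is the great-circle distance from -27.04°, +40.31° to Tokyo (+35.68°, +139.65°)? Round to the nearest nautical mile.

6754 nmi

Δλ = 139.65 − 40.31 = 99.34°.
Δφ = 35.68 − -27.04 = 62.72°.
a = sin²(Δφ/2) + cos φ₁ · cos φ₂ · sin²(Δλ/2) = 0.691287.
c = 2·atan2(√a, √(1−a)) = 1.96338 rad → d = 6371·c ≈ 12508.68 km ≈ 6754.14 nmi.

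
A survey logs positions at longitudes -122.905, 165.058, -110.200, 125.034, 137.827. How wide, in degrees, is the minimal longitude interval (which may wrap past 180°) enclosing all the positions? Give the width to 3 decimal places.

Sort the longitudes: -122.905°, -110.200°, +125.034°, +137.827°, +165.058°.
Eastward gaps between consecutive values (wrapping around): 12.705°, 235.234°, 12.793°, 27.231°, 72.037°.
Largest gap = 235.234° ⇒ minimal covering band is its complement: 360° − 235.234° = 124.766°.
Band runs from +125.034° eastward to -110.200°, crossing the antimeridian.

124.766°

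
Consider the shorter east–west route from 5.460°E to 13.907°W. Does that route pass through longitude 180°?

No

Signed shortest Δλ = ((-13.907 − 5.460 + 180) mod 360) − 180 = -19.367°.
Going west by 19.367° from +5.460° reaches -13.907° without touching 180°.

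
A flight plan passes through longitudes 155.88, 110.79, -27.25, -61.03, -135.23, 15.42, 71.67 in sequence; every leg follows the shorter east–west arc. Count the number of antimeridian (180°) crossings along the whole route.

0

Leg 1: +155.88° → +110.79°, shortest Δλ = -45.09° (west) — does not cross 180°.
Leg 2: +110.79° → -27.25°, shortest Δλ = -138.04° (west) — does not cross 180°.
Leg 3: -27.25° → -61.03°, shortest Δλ = -33.78° (west) — does not cross 180°.
Leg 4: -61.03° → -135.23°, shortest Δλ = -74.2° (west) — does not cross 180°.
Leg 5: -135.23° → +15.42°, shortest Δλ = 150.65° (east) — does not cross 180°.
Leg 6: +15.42° → +71.67°, shortest Δλ = 56.25° (east) — does not cross 180°.
Total crossings: 0.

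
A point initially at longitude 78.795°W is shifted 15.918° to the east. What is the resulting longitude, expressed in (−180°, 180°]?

62.877°W

Start at -78.795°; shift +15.918° → -62.877°.
-62.877° already lies in (−180°, 180°].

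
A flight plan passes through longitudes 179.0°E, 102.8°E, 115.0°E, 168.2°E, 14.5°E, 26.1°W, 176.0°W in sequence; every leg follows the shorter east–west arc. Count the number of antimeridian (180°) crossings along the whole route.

0

Leg 1: +179.0° → +102.8°, shortest Δλ = -76.2° (west) — does not cross 180°.
Leg 2: +102.8° → +115.0°, shortest Δλ = 12.2° (east) — does not cross 180°.
Leg 3: +115.0° → +168.2°, shortest Δλ = 53.2° (east) — does not cross 180°.
Leg 4: +168.2° → +14.5°, shortest Δλ = -153.7° (west) — does not cross 180°.
Leg 5: +14.5° → -26.1°, shortest Δλ = -40.6° (west) — does not cross 180°.
Leg 6: -26.1° → -176.0°, shortest Δλ = -149.9° (west) — does not cross 180°.
Total crossings: 0.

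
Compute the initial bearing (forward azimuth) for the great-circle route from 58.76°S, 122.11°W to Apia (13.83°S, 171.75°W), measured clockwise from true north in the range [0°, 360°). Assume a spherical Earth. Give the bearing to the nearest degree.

299°

Δλ = -171.75 − -122.11 = -49.64°.
θ = atan2( sin Δλ · cos φ₂ , cos φ₁ · sin φ₂ − sin φ₁ · cos φ₂ · cos Δλ )
  = atan2(-0.73990, 0.41366) = -60.791° → normalised to [0°, 360°): 299.209°.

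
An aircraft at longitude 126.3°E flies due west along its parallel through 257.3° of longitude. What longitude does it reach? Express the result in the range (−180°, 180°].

Start at +126.3°; shift −257.3° → -131.0°.
-131.0° already lies in (−180°, 180°].

131.0°W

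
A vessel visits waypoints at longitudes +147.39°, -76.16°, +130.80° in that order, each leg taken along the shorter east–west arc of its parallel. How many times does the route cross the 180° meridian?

Leg 1: +147.39° → -76.16°, shortest Δλ = 136.45° (east) — crosses 180°.
Leg 2: -76.16° → +130.80°, shortest Δλ = -153.04° (west) — crosses 180°.
Total crossings: 2.

2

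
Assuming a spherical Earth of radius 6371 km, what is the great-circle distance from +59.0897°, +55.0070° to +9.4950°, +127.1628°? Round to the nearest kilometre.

8088 km

Δλ = 127.1628 − 55.0070 = 72.1558°.
Δφ = 9.4950 − 59.0897 = -49.5947°.
a = sin²(Δφ/2) + cos φ₁ · cos φ₂ · sin²(Δλ/2) = 0.351606.
c = 2·atan2(√a, √(1−a)) = 1.26947 rad → d = 6371·c ≈ 8087.79 km.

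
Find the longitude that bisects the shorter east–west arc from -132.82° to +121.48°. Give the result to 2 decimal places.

Signed shortest Δλ from -132.82° to +121.48° is -105.70°.
Midpoint longitude = -132.82° + (-105.70°)/2 = -132.82° − 52.85° = -185.67°.
Normalise into (−180°, 180°]: +174.33°.
(The naïve average (-132.82 + +121.48)/2 = -5.67° is on the wrong side of the globe.)

+174.33°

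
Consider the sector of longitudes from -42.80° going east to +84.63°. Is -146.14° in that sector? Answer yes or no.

Band width going east from -42.80° to +84.63°: ((84.63 − -42.80) mod 360) = 127.43°.
Offset of -146.14° east of the west edge: ((-146.14 − -42.80) mod 360) = 256.66°.
256.66° > 127.43° ⇒ outside.

No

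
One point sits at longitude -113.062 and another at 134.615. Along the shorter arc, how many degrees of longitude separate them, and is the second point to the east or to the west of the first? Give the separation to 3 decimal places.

112.323° west

Raw difference: 134.615 − -113.062 = 247.677°.
Normalise into (−180°, 180°]: 247.677° − 360° = -112.323°.
Negative ⇒ the second point lies to the west; separation 112.323°.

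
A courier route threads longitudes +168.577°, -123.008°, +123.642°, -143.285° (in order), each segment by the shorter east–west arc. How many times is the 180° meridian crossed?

3

Leg 1: +168.577° → -123.008°, shortest Δλ = 68.415° (east) — crosses 180°.
Leg 2: -123.008° → +123.642°, shortest Δλ = -113.35° (west) — crosses 180°.
Leg 3: +123.642° → -143.285°, shortest Δλ = 93.073° (east) — crosses 180°.
Total crossings: 3.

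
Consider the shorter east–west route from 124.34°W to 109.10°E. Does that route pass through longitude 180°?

Naïve |109.10 − -124.34| = 233.44° > 180°, so the shorter arc goes the other way round — across 180°.
Signed shortest Δλ = ((109.10 − -124.34 + 180) mod 360) − 180 = -126.56°.
Going west by 126.56° from -124.34° passes through 180° before reaching +109.10°.

Yes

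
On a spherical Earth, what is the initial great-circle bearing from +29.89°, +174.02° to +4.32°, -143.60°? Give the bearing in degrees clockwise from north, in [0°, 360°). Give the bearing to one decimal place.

Δλ = -143.60 − 174.02 = -317.62°; wrapped into (−180°, 180°]: 42.38°.
θ = atan2( sin Δλ · cos φ₂ , cos φ₁ · sin φ₂ − sin φ₁ · cos φ₂ · cos Δλ )
  = atan2(0.67213, -0.30176) = 114.178° → normalised to [0°, 360°): 114.178°.

114.2°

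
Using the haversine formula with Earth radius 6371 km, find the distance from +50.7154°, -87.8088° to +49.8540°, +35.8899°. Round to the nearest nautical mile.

4118 nmi

Δλ = 35.8899 − -87.8088 = 123.6987°.
Δφ = 49.8540 − 50.7154 = -0.8614°.
a = sin²(Δφ/2) + cos φ₁ · cos φ₂ · sin²(Δλ/2) = 0.317420.
c = 2·atan2(√a, √(1−a)) = 1.19699 rad → d = 6371·c ≈ 7626.03 km ≈ 4117.73 nmi.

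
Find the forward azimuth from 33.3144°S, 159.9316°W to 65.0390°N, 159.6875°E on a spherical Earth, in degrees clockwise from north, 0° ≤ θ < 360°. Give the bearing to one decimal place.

343.7°

Δλ = 159.6875 − -159.9316 = 319.6191°; wrapped into (−180°, 180°]: -40.3809°.
θ = atan2( sin Δλ · cos φ₂ , cos φ₁ · sin φ₂ − sin φ₁ · cos φ₂ · cos Δλ )
  = atan2(-0.27340, 0.93417) = -16.313° → normalised to [0°, 360°): 343.687°.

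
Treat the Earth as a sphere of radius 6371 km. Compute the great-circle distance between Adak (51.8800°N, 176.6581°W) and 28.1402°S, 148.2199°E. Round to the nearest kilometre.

9534 km

Δλ = 148.2199 − -176.6581 = 324.8780°; wrapped into (−180°, 180°]: -35.1220°.
Δφ = -28.1402 − 51.8800 = -80.0202°.
a = sin²(Δφ/2) + cos φ₁ · cos φ₂ · sin²(Δλ/2) = 0.462904.
c = 2·atan2(√a, √(1−a)) = 1.49654 rad → d = 6371·c ≈ 9534.43 km.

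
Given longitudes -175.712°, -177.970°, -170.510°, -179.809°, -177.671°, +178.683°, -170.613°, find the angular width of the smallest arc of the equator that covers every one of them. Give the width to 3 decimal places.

10.807°

Sort the longitudes: -179.809°, -177.970°, -177.671°, -175.712°, -170.613°, -170.510°, +178.683°.
Eastward gaps between consecutive values (wrapping around): 1.839°, 0.299°, 1.959°, 5.099°, 0.103°, 349.193°, 1.508°.
Largest gap = 349.193° ⇒ minimal covering band is its complement: 360° − 349.193° = 10.807°.
Band runs from +178.683° eastward to -170.510°, crossing the antimeridian.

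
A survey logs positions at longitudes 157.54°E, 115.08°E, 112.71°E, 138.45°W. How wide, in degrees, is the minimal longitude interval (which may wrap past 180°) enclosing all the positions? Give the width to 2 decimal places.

Sort the longitudes: -138.45°, +112.71°, +115.08°, +157.54°.
Eastward gaps between consecutive values (wrapping around): 251.16°, 2.37°, 42.46°, 64.01°.
Largest gap = 251.16° ⇒ minimal covering band is its complement: 360° − 251.16° = 108.84°.
Band runs from +112.71° eastward to -138.45°, crossing the antimeridian.

108.84°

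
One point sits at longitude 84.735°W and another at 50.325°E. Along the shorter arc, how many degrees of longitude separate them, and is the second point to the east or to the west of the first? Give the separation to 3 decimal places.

135.060° east

Raw difference: 50.325 − -84.735 = 135.06°.
Normalise into (−180°, 180°]: 135.06° stays 135.06°.
Positive ⇒ the second point lies to the east; separation 135.060°.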